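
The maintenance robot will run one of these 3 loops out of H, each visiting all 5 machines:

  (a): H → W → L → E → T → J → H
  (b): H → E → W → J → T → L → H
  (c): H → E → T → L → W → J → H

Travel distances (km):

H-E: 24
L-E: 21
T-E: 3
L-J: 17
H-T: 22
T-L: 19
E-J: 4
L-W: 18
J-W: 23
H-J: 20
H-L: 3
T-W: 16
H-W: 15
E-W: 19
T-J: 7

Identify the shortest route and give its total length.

(a): 15 + 18 + 21 + 3 + 7 + 20 = 84
(b): 24 + 19 + 23 + 7 + 19 + 3 = 95
(c): 24 + 3 + 19 + 18 + 23 + 20 = 107

Shortest is (a), total 84 km.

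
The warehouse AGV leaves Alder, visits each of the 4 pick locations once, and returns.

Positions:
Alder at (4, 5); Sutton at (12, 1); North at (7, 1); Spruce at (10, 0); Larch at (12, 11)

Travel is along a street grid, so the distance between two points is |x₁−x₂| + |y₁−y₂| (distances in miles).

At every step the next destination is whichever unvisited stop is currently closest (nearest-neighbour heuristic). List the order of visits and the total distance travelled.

Total distance 38 miles via the nearest-neighbour route Alder → North → Spruce → Sutton → Larch → Alder.

From Alder: distances to unvisited — North=7, Spruce=11, Sutton=12, Larch=14. Nearest is North (7).
From North: distances to unvisited — Spruce=4, Sutton=5, Larch=15. Nearest is Spruce (4).
From Spruce: distances to unvisited — Sutton=3, Larch=13. Nearest is Sutton (3).
From Sutton: distances to unvisited — Larch=10. Nearest is Larch (10).
Return Larch→Alder: 14.
Total = 7 + 4 + 3 + 10 + 14 = 38.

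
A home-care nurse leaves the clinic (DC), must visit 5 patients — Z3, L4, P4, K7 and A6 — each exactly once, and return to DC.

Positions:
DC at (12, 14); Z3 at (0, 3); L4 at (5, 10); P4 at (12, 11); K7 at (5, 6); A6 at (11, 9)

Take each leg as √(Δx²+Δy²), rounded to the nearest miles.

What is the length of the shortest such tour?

Minimum total distance: 35 miles.

There are 60 distinct closed tours to check (reversals are equivalent).
DC-Z3-L4-P4-K7-A6-DC: 16+9+7+9+7+5 = 53
DC-Z3-L4-P4-A6-K7-DC: 16+9+7+2+7+11 = 52
DC-Z3-L4-K7-P4-A6-DC: 16+9+4+9+2+5 = 45
DC-Z3-L4-K7-A6-P4-DC: 16+9+4+7+2+3 = 41
DC-Z3-L4-A6-P4-K7-DC: 16+9+6+2+9+11 = 53
DC-Z3-L4-A6-K7-P4-DC: 16+9+6+7+9+3 = 50
DC-Z3-P4-L4-K7-A6-DC: 16+14+7+4+7+5 = 53
DC-Z3-P4-L4-A6-K7-DC: 16+14+7+6+7+11 = 61
DC-Z3-P4-K7-L4-A6-DC: 16+14+9+4+6+5 = 54
DC-Z3-P4-K7-A6-L4-DC: 16+14+9+7+6+8 = 60
DC-Z3-P4-A6-L4-K7-DC: 16+14+2+6+4+11 = 53
DC-Z3-P4-A6-K7-L4-DC: 16+14+2+7+4+8 = 51
DC-Z3-K7-L4-P4-A6-DC: 16+6+4+7+2+5 = 40
DC-Z3-K7-L4-A6-P4-DC: 16+6+4+6+2+3 = 37
… (46 more)
DC-L4-Z3-K7-A6-P4-DC: 8+9+6+7+2+3 = 35  ← best
The minimum is 35.
One optimal route: DC → L4 → Z3 → K7 → A6 → P4 → DC (or its reverse).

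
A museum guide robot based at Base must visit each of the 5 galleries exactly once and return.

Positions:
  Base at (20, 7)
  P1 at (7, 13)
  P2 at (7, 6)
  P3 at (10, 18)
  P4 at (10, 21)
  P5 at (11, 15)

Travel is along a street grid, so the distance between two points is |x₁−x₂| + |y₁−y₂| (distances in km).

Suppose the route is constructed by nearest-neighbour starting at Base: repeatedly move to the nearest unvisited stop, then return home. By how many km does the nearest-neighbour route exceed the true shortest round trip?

The nearest-neighbour route is 2 km longer than optimal.

Base: P2=14, P5=17, P1=19, P3=21, P4=24 ⇒ P2
P2: P1=7, P5=13, P3=15, P4=18 ⇒ P1
P1: P5=6, P3=8, P4=11 ⇒ P5
P5: P3=4, P4=7 ⇒ P3
P3: P4=3 ⇒ P4
NN route Base → P2 → P1 → P5 → P3 → P4 → Base costs 58.
Optimal: Base → P2 → P1 → P3 → P4 → P5 → Base costs 56 (by enumerating all 60 distinct tours).
Excess = 58 − 56 = 2.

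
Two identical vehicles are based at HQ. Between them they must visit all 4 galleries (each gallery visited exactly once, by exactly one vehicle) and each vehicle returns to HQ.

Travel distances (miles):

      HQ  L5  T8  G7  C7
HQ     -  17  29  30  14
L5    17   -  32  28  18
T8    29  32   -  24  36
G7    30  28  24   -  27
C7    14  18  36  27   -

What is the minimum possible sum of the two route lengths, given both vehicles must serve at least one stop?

126 miles — the smallest possible combined total.

Try each way of splitting the stops between the two vehicles (each non-empty) and, for each split, find the best tour for each vehicle:
  {L5} + {T8, G7, C7}: 34 + 94 = 128
  {T8} + {L5, G7, C7}: 58 + 86 = 144
  {L5, T8} + {G7, C7}: 78 + 71 = 149
  {G7} + {L5, T8, C7}: 60 + 93 = 153
  {L5, G7} + {T8, C7}: 75 + 79 = 154
  {T8, G7} + {L5, C7}: 83 + 49 = 132
  … (7 splits in total)
  {L5, T8, G7} + {C7}: 98 + 28 = 126  ← best
Best: vehicle 1 HQ → L5 → G7 → T8 → HQ = 98; vehicle 2 HQ → C7 → HQ = 28; combined 126.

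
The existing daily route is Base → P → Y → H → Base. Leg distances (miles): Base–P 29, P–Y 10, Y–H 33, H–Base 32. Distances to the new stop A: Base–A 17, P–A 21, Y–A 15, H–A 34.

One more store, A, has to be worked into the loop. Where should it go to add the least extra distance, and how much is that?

Insertion cost between consecutive stops i–j is d(i,A) + d(A,j) − d(i,j):
  between Base and P: 17 + 21 − 29 = 9
  between P and Y: 21 + 15 − 10 = 26
  between Y and H: 15 + 34 − 33 = 16
  between H and Base: 34 + 17 − 32 = 19
Cheapest insertion is between Base and P, adding 9.
New total = 104 + 9 = 113.

+9 miles — insert A between Base and P.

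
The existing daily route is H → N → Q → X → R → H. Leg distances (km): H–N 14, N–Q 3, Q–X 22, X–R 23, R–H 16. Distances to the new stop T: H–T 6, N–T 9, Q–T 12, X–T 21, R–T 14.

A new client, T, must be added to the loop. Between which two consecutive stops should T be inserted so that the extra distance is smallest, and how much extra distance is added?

Insertion cost between consecutive stops i–j is d(i,T) + d(T,j) − d(i,j):
  between H and N: 6 + 9 − 14 = 1
  between N and Q: 9 + 12 − 3 = 18
  between Q and X: 12 + 21 − 22 = 11
  between X and R: 21 + 14 − 23 = 12
  between R and H: 14 + 6 − 16 = 4
Cheapest insertion is between H and N, adding 1.
New total = 78 + 1 = 79.

+1 km — insert T between H and N.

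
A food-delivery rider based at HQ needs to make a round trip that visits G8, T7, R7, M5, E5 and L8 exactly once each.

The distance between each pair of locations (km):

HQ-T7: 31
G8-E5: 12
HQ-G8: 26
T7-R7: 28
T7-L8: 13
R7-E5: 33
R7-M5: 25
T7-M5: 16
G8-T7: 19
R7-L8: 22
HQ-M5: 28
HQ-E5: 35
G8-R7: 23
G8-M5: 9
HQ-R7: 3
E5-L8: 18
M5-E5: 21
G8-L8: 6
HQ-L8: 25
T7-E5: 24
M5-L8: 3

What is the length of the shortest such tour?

Shortest round trip = 103 km.

There are 360 distinct closed tours to check (reversals are equivalent).
HQ → G8 → T7 → R7 → M5 → E5 → L8 → HQ: 26+19+28+25+21+18+25 = 162
HQ → G8 → T7 → R7 → M5 → L8 → E5 → HQ: 26+19+28+25+3+18+35 = 154
HQ → G8 → T7 → R7 → E5 → M5 → L8 → HQ: 26+19+28+33+21+3+25 = 155
HQ → G8 → T7 → R7 → E5 → L8 → M5 → HQ: 26+19+28+33+18+3+28 = 155
HQ → G8 → T7 → R7 → L8 → M5 → E5 → HQ: 26+19+28+22+3+21+35 = 154
HQ → G8 → T7 → R7 → L8 → E5 → M5 → HQ: 26+19+28+22+18+21+28 = 162
HQ → G8 → T7 → M5 → R7 → E5 → L8 → HQ: 26+19+16+25+33+18+25 = 162
HQ → G8 → T7 → M5 → R7 → L8 → E5 → HQ: 26+19+16+25+22+18+35 = 161
… (352 more)
HQ → R7 → T7 → M5 → L8 → G8 → E5 → HQ: 3+28+16+3+6+12+35 = 103  ← best
The minimum is 103.
One optimal route: HQ → R7 → T7 → M5 → L8 → G8 → E5 → HQ (or its reverse).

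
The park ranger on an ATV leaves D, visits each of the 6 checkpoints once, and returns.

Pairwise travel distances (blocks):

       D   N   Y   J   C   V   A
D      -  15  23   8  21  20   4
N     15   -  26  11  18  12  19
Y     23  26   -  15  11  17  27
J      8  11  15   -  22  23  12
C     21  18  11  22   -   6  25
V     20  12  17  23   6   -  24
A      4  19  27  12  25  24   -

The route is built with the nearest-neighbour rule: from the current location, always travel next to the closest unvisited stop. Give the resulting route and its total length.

Total distance 79 blocks via the nearest-neighbour route D → A → J → N → V → C → Y → D.

At D the remaining stops are A 4, J 8, N 15, V 20, C 21, Y 23; go to A.
At A the remaining stops are J 12, N 19, V 24, C 25, Y 27; go to J.
At J the remaining stops are N 11, Y 15, C 22, V 23; go to N.
At N the remaining stops are V 12, C 18, Y 26; go to V.
At V the remaining stops are C 6, Y 17; go to C.
At C the remaining stops are Y 11; go to Y.
Return Y→D: 23.
Total = 4 + 12 + 11 + 12 + 6 + 11 + 23 = 79.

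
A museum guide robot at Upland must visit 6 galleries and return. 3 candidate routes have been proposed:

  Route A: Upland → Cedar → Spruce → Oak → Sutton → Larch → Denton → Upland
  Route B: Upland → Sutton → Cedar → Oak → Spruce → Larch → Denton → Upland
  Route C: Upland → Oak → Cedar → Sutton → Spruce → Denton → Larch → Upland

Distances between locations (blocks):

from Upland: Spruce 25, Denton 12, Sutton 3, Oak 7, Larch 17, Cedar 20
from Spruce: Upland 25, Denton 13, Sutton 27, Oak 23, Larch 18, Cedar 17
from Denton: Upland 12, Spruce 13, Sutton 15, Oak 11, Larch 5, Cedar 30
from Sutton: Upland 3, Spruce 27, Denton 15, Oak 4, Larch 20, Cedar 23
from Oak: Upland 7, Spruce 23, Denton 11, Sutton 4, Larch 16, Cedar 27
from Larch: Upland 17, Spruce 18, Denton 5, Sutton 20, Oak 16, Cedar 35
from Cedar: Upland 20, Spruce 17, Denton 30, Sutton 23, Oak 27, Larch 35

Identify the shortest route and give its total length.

Shortest is Route A, total 101 blocks.

Route A: 20 + 17 + 23 + 4 + 20 + 5 + 12 = 101
Route B: 3 + 23 + 27 + 23 + 18 + 5 + 12 = 111
Route C: 7 + 27 + 23 + 27 + 13 + 5 + 17 = 119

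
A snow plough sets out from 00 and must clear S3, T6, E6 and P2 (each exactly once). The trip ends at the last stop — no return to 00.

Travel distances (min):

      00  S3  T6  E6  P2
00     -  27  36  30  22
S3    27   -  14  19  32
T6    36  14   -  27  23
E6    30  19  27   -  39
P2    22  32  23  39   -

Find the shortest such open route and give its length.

There are 4! = 24 possible orderings.
00 → S3 → T6 → E6 → P2: 27+14+27+39 = 107
00 → S3 → T6 → P2 → E6: 27+14+23+39 = 103
00 → S3 → E6 → T6 → P2: 27+19+27+23 = 96
00 → S3 → E6 → P2 → T6: 27+19+39+23 = 108
00 → S3 → P2 → T6 → E6: 27+32+23+27 = 109
00 → S3 → P2 → E6 → T6: 27+32+39+27 = 125
00 → T6 → S3 → E6 → P2: 36+14+19+39 = 108
00 → T6 → S3 → P2 → E6: 36+14+32+39 = 121
00 → T6 → E6 → S3 → P2: 36+27+19+32 = 114
00 → T6 → E6 → P2 → S3: 36+27+39+32 = 134
00 → T6 → P2 → S3 → E6: 36+23+32+19 = 110
00 → T6 → P2 → E6 → S3: 36+23+39+19 = 117
00 → E6 → S3 → T6 → P2: 30+19+14+23 = 86
00 → E6 → S3 → P2 → T6: 30+19+32+23 = 104
… (10 more)
00 → P2 → T6 → S3 → E6: 22+23+14+19 = 78  ← best
The minimum is 78.
One shortest path: 00 → P2 → T6 → S3 → E6.

Minimum one-way distance = 78 min.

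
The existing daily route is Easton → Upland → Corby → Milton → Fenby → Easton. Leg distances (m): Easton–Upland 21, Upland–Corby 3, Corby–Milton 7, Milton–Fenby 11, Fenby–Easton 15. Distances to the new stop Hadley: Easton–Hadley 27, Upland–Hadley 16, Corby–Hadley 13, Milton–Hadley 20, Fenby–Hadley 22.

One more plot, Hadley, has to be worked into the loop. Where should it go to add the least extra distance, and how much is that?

Adding 22 m by placing Hadley on the Easton–Upland leg.

Insertion cost between consecutive stops i–j is d(i,Hadley) + d(Hadley,j) − d(i,j):
  between Easton and Upland: 27 + 16 − 21 = 22
  between Upland and Corby: 16 + 13 − 3 = 26
  between Corby and Milton: 13 + 20 − 7 = 26
  between Milton and Fenby: 20 + 22 − 11 = 31
  between Fenby and Easton: 22 + 27 − 15 = 34
Cheapest insertion is between Easton and Upland, adding 22.
New total = 57 + 22 = 79.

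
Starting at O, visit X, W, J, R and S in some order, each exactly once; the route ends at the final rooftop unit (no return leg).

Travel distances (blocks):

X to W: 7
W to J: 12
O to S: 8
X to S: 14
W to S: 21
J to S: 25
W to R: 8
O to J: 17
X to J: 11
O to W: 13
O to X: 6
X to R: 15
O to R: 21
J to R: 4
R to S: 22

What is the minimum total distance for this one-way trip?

There are 5! = 120 possible orderings.
O→X→W→J→R→S: 6+7+12+4+22 = 51
O→X→W→J→S→R: 6+7+12+25+22 = 72
O→X→W→R→J→S: 6+7+8+4+25 = 50
O→X→W→R→S→J: 6+7+8+22+25 = 68
O→X→W→S→J→R: 6+7+21+25+4 = 63
O→X→W→S→R→J: 6+7+21+22+4 = 60
O→X→J→W→R→S: 6+11+12+8+22 = 59
O→X→J→W→S→R: 6+11+12+21+22 = 72
O→X→J→R→W→S: 6+11+4+8+21 = 50
O→X→J→R→S→W: 6+11+4+22+21 = 64
O→X→J→S→W→R: 6+11+25+21+8 = 71
O→X→J→S→R→W: 6+11+25+22+8 = 72
O→X→R→W→J→S: 6+15+8+12+25 = 66
O→X→R→W→S→J: 6+15+8+21+25 = 75
… (106 more)
O→S→X→W→R→J: 8+14+7+8+4 = 41  ← best
The minimum is 41.
One shortest path: O → S → X → W → R → J.

Minimum one-way distance = 41 blocks.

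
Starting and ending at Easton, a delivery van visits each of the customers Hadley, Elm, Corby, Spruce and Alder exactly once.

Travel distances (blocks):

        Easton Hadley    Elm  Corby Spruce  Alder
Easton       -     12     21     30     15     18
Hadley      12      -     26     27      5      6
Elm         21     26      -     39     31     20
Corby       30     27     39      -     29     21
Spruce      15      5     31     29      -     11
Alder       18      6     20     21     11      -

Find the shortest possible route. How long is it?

Easton-Hadley-Elm-Corby-Spruce-Alder-Easton: 12+26+39+29+11+18 = 135
Easton-Hadley-Elm-Corby-Alder-Spruce-Easton: 12+26+39+21+11+15 = 124
Easton-Hadley-Elm-Spruce-Corby-Alder-Easton: 12+26+31+29+21+18 = 137
Easton-Hadley-Elm-Spruce-Alder-Corby-Easton: 12+26+31+11+21+30 = 131
Easton-Hadley-Elm-Alder-Corby-Spruce-Easton: 12+26+20+21+29+15 = 123
Easton-Hadley-Elm-Alder-Spruce-Corby-Easton: 12+26+20+11+29+30 = 128
Easton-Hadley-Corby-Elm-Spruce-Alder-Easton: 12+27+39+31+11+18 = 138
Easton-Hadley-Corby-Elm-Alder-Spruce-Easton: 12+27+39+20+11+15 = 124
Easton-Hadley-Corby-Spruce-Elm-Alder-Easton: 12+27+29+31+20+18 = 137
Easton-Hadley-Corby-Spruce-Alder-Elm-Easton: 12+27+29+11+20+21 = 120
Easton-Hadley-Corby-Alder-Elm-Spruce-Easton: 12+27+21+20+31+15 = 126
Easton-Hadley-Corby-Alder-Spruce-Elm-Easton: 12+27+21+11+31+21 = 123
Easton-Hadley-Spruce-Elm-Corby-Alder-Easton: 12+5+31+39+21+18 = 126
Easton-Hadley-Spruce-Elm-Alder-Corby-Easton: 12+5+31+20+21+30 = 119
… (46 more)
Easton-Elm-Corby-Alder-Hadley-Spruce-Easton: 21+39+21+6+5+15 = 107  ← best
The minimum is 107.
One optimal route: Easton → Elm → Corby → Alder → Hadley → Spruce → Easton (or its reverse).

Minimum total distance: 107 blocks.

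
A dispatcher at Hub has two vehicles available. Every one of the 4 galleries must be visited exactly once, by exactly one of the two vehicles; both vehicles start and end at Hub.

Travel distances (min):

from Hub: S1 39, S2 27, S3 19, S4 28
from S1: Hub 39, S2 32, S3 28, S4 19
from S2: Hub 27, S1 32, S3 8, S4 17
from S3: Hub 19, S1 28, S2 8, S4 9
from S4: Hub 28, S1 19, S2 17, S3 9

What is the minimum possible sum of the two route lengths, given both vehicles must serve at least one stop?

140 min — the smallest possible combined total.

Try each way of splitting the stops between the two vehicles (each non-empty) and, for each split, find the best tour for each vehicle:
  {S1} + {S2, S3, S4}: 78 + 72 = 150
  {S2} + {S1, S3, S4}: 54 + 86 = 140
  {S1, S2} + {S3, S4}: 98 + 56 = 154
  {S3} + {S1, S2, S4}: 38 + 102 = 140
  {S1, S3} + {S2, S4}: 86 + 72 = 158
  {S2, S3} + {S1, S4}: 54 + 86 = 140
  … (7 splits in total)
Best: vehicle 1 Hub → S2 → Hub = 54; vehicle 2 Hub → S1 → S4 → S3 → Hub = 86; combined 140.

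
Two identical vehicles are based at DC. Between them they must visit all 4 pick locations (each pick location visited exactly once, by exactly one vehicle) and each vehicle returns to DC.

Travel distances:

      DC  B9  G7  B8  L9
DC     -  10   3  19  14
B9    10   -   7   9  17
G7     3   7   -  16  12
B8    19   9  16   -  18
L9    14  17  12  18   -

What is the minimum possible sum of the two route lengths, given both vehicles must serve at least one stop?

There are 2^3 − 1 = 7 ways to divide the 4 stops into two non-empty groups. For each, the best each vehicle can do is its own shortest tour through its group:
  {B9} + {G7, B8, L9}: 20 + 51 = 71
  {G7} + {B9, B8, L9}: 6 + 51 = 57
  {B9, G7} + {B8, L9}: 20 + 51 = 71
  {B8} + {B9, G7, L9}: 38 + 41 = 79
  {B9, B8} + {G7, L9}: 38 + 29 = 67
  {G7, B8} + {B9, L9}: 38 + 41 = 79
  … (7 splits in total)
Best: vehicle 1 DC → G7 → DC = 6; vehicle 2 DC → B9 → B8 → L9 → DC = 51; combined 57.

57 — the smallest possible combined total.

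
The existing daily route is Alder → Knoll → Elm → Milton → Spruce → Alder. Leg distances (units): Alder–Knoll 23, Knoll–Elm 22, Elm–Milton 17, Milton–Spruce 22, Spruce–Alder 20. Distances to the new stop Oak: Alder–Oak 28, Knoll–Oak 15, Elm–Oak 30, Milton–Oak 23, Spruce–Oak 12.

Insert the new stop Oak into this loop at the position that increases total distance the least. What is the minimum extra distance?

Adding 13 by placing Oak on the Milton–Spruce leg.

Insertion cost between consecutive stops i–j is d(i,Oak) + d(Oak,j) − d(i,j):
  between Alder and Knoll: 28 + 15 − 23 = 20
  between Knoll and Elm: 15 + 30 − 22 = 23
  between Elm and Milton: 30 + 23 − 17 = 36
  between Milton and Spruce: 23 + 12 − 22 = 13
  between Spruce and Alder: 12 + 28 − 20 = 20
Cheapest insertion is between Milton and Spruce, adding 13.
New total = 104 + 13 = 117.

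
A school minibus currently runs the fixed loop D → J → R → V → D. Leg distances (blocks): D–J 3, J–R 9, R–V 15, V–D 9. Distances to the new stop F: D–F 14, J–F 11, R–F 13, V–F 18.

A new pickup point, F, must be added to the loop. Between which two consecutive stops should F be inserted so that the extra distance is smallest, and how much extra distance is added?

+15 blocks — insert F between J and R.

Insertion cost between consecutive stops i–j is d(i,F) + d(F,j) − d(i,j):
  between D and J: 14 + 11 − 3 = 22
  between J and R: 11 + 13 − 9 = 15
  between R and V: 13 + 18 − 15 = 16
  between V and D: 18 + 14 − 9 = 23
Cheapest insertion is between J and R, adding 15.
New total = 36 + 15 = 51.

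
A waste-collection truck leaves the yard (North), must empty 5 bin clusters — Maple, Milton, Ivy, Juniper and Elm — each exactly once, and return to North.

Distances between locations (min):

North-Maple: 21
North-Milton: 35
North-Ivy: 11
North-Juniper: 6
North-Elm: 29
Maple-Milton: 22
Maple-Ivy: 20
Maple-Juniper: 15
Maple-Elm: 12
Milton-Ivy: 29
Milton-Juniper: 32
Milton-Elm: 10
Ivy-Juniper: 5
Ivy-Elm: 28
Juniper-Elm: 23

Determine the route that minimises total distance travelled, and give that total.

Minimum total distance: 83 min.

North → Maple → Milton → Ivy → Juniper → Elm → North: 21+22+29+5+23+29 = 129
North → Maple → Milton → Ivy → Elm → Juniper → North: 21+22+29+28+23+6 = 129
North → Maple → Milton → Juniper → Ivy → Elm → North: 21+22+32+5+28+29 = 137
North → Maple → Milton → Juniper → Elm → Ivy → North: 21+22+32+23+28+11 = 137
North → Maple → Milton → Elm → Ivy → Juniper → North: 21+22+10+28+5+6 = 92
North → Maple → Milton → Elm → Juniper → Ivy → North: 21+22+10+23+5+11 = 92
North → Maple → Ivy → Milton → Juniper → Elm → North: 21+20+29+32+23+29 = 154
North → Maple → Ivy → Milton → Elm → Juniper → North: 21+20+29+10+23+6 = 109
North → Maple → Ivy → Juniper → Milton → Elm → North: 21+20+5+32+10+29 = 117
North → Maple → Ivy → Juniper → Elm → Milton → North: 21+20+5+23+10+35 = 114
North → Maple → Ivy → Elm → Milton → Juniper → North: 21+20+28+10+32+6 = 117
North → Maple → Ivy → Elm → Juniper → Milton → North: 21+20+28+23+32+35 = 159
North → Maple → Juniper → Milton → Ivy → Elm → North: 21+15+32+29+28+29 = 154
North → Maple → Juniper → Milton → Elm → Ivy → North: 21+15+32+10+28+11 = 117
… (46 more)
North → Maple → Elm → Milton → Ivy → Juniper → North: 21+12+10+29+5+6 = 83  ← best
The minimum is 83.
One optimal route: North → Maple → Elm → Milton → Ivy → Juniper → North (or its reverse).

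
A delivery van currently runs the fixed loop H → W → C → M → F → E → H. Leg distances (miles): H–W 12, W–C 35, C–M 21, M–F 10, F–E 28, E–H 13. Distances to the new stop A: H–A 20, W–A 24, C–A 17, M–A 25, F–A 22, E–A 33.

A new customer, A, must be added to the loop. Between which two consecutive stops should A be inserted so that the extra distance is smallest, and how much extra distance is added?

Minimum extra distance: 6 miles, inserting A between W and C.

Insertion cost between consecutive stops i–j is d(i,A) + d(A,j) − d(i,j):
  between H and W: 20 + 24 − 12 = 32
  between W and C: 24 + 17 − 35 = 6
  between C and M: 17 + 25 − 21 = 21
  between M and F: 25 + 22 − 10 = 37
  between F and E: 22 + 33 − 28 = 27
  between E and H: 33 + 20 − 13 = 40
Cheapest insertion is between W and C, adding 6.
New total = 119 + 6 = 125.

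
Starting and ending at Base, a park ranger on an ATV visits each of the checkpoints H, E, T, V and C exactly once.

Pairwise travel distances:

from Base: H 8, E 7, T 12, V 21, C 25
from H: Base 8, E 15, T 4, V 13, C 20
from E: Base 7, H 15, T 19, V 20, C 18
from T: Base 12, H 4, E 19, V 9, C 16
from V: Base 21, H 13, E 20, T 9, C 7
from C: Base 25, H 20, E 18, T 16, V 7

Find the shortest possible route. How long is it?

With 5 stops there are 5!/2 = 60 distinct round trips (a route and its reverse cost the same).
Base → H → E → T → V → C → Base: 8+15+19+9+7+25 = 83
Base → H → E → T → C → V → Base: 8+15+19+16+7+21 = 86
Base → H → E → V → T → C → Base: 8+15+20+9+16+25 = 93
Base → H → E → V → C → T → Base: 8+15+20+7+16+12 = 78
Base → H → E → C → T → V → Base: 8+15+18+16+9+21 = 87
Base → H → E → C → V → T → Base: 8+15+18+7+9+12 = 69
Base → H → T → E → V → C → Base: 8+4+19+20+7+25 = 83
Base → H → T → E → C → V → Base: 8+4+19+18+7+21 = 77
Base → H → T → V → E → C → Base: 8+4+9+20+18+25 = 84
Base → H → T → V → C → E → Base: 8+4+9+7+18+7 = 53
Base → H → T → C → E → V → Base: 8+4+16+18+20+21 = 87
Base → H → T → C → V → E → Base: 8+4+16+7+20+7 = 62
Base → H → V → E → T → C → Base: 8+13+20+19+16+25 = 101
Base → H → V → E → C → T → Base: 8+13+20+18+16+12 = 87
… (46 more)
The minimum is 53.
One optimal route: Base → H → T → V → C → E → Base (or its reverse).

53 — the shortest possible round trip.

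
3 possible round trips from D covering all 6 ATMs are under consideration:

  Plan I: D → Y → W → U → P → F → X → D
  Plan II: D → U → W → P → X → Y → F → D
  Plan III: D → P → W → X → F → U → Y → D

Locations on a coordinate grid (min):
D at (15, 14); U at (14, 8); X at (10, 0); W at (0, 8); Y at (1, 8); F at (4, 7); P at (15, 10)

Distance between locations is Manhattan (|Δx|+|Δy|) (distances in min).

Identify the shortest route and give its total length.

Plan I: 20 + 1 + 14 + 3 + 14 + 13 + 19 = 84
Plan II: 7 + 14 + 17 + 15 + 17 + 4 + 18 = 92
Plan III: 4 + 17 + 18 + 13 + 11 + 13 + 20 = 96

Shortest is Plan I, total 84 min.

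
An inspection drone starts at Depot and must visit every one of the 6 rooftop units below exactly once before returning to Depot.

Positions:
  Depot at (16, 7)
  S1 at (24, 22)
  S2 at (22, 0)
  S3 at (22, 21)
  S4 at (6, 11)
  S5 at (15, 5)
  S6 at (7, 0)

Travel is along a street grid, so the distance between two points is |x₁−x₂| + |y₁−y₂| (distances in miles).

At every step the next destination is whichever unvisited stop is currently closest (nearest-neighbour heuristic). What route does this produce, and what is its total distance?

Nearest-neighbour total = 94 miles; route Depot → S5 → S2 → S6 → S4 → S3 → S1 → Depot.

From Depot: distances to unvisited — S5=3, S2=13, S4=14, S6=16, S3=20, S1=23. Nearest is S5 (3).
From S5: distances to unvisited — S2=12, S6=13, S4=15, S3=23, S1=26. Nearest is S2 (12).
From S2: distances to unvisited — S6=15, S3=21, S1=24, S4=27. Nearest is S6 (15).
From S6: distances to unvisited — S4=12, S3=36, S1=39. Nearest is S4 (12).
From S4: distances to unvisited — S3=26, S1=29. Nearest is S3 (26).
From S3: distances to unvisited — S1=3. Nearest is S1 (3).
Return S1→Depot: 23.
Total = 3 + 12 + 15 + 12 + 26 + 3 + 23 = 94.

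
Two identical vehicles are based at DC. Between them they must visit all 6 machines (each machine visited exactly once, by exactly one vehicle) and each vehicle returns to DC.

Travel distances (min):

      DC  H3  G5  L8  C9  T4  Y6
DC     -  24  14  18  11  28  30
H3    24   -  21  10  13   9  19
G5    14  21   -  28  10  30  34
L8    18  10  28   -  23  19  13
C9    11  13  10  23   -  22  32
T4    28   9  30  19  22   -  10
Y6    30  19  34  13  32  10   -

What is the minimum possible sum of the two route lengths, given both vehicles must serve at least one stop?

Minimum combined distance: 102 min.

There are 2^5 − 1 = 31 ways to divide the 6 stops into two non-empty groups. For each, the best each vehicle can do is its own shortest tour through its group:
  {H3} + {G5, L8, C9, T4, Y6}: 48 + 87 = 135
  {G5} + {H3, L8, C9, T4, Y6}: 28 + 74 = 102
  {H3, G5} + {L8, C9, T4, Y6}: 59 + 74 = 133
  {L8} + {H3, G5, C9, T4, Y6}: 36 + 86 = 122
  {H3, L8} + {G5, C9, T4, Y6}: 52 + 86 = 138
  {G5, L8} + {H3, C9, T4, Y6}: 60 + 73 = 133
  … (31 splits in total)
Best: vehicle 1 DC → G5 → DC = 28; vehicle 2 DC → L8 → Y6 → T4 → H3 → C9 → DC = 74; combined 102.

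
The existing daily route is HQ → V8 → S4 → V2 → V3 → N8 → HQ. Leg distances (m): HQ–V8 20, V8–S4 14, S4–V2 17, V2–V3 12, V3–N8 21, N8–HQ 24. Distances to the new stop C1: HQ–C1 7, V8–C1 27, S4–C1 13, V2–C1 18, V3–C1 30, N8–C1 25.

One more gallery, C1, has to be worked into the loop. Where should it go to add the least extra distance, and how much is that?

+8 m — insert C1 between N8 and HQ.

Insertion cost between consecutive stops i–j is d(i,C1) + d(C1,j) − d(i,j):
  between HQ and V8: 7 + 27 − 20 = 14
  between V8 and S4: 27 + 13 − 14 = 26
  between S4 and V2: 13 + 18 − 17 = 14
  between V2 and V3: 18 + 30 − 12 = 36
  between V3 and N8: 30 + 25 − 21 = 34
  between N8 and HQ: 25 + 7 − 24 = 8
Cheapest insertion is between N8 and HQ, adding 8.
New total = 108 + 8 = 116.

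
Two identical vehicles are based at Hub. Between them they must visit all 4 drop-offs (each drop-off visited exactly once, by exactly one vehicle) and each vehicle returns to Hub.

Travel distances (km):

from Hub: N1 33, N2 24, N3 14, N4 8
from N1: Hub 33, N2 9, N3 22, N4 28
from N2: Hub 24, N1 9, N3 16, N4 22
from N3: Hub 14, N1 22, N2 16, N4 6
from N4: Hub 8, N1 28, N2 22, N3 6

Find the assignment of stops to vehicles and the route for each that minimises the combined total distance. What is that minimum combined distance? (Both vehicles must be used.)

Try each way of splitting the stops between the two vehicles (each non-empty) and, for each split, find the best tour for each vehicle:
  {N1} + {N2, N3, N4}: 66 + 54 = 120
  {N2} + {N1, N3, N4}: 48 + 69 = 117
  {N1, N2} + {N3, N4}: 66 + 28 = 94
  {N3} + {N1, N2, N4}: 28 + 69 = 97
  {N1, N3} + {N2, N4}: 69 + 54 = 123
  {N2, N3} + {N1, N4}: 54 + 69 = 123
  … (7 splits in total)
  {N1, N2, N3} + {N4}: 69 + 16 = 85  ← best
Best: vehicle 1 Hub → N2 → N1 → N3 → Hub = 69; vehicle 2 Hub → N4 → Hub = 16; combined 85.

85 km — the smallest possible combined total.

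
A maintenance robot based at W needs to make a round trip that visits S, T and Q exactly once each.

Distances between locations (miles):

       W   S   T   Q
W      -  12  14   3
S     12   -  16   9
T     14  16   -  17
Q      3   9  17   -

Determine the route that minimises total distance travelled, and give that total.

W→S→T→Q→W: 12+16+17+3 = 48
W→S→Q→T→W: 12+9+17+14 = 52
W→T→S→Q→W: 14+16+9+3 = 42
The minimum is 42.
One optimal route: W → T → S → Q → W (or its reverse).

Minimum total distance: 42 miles.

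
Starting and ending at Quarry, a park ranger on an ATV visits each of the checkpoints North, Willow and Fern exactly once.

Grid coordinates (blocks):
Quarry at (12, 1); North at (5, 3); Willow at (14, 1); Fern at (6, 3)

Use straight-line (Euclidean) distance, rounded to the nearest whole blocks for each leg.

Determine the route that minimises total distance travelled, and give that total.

18 blocks — the shortest possible round trip.

There are 3 distinct closed tours to check (reversals are equivalent).
Quarry - North - Willow - Fern - Quarry: 7+9+8+6 = 30
Quarry - North - Fern - Willow - Quarry: 7+1+8+2 = 18
Quarry - Willow - North - Fern - Quarry: 2+9+1+6 = 18
The minimum is 18.
One optimal route: Quarry → North → Fern → Willow → Quarry (or its reverse).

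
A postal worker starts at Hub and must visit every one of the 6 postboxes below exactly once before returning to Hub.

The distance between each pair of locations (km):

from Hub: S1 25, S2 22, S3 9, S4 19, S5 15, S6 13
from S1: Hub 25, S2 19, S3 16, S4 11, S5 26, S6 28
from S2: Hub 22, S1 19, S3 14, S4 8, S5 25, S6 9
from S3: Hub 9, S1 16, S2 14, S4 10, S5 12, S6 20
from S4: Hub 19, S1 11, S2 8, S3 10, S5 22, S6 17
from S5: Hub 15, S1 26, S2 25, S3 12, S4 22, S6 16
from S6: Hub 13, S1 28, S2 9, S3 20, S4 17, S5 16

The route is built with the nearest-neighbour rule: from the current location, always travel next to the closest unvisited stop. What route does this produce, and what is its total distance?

103 km along Hub → S3 → S4 → S2 → S6 → S5 → S1 → Hub.

At Hub the remaining stops are S3 9, S6 13, S5 15, S4 19, S2 22, S1 25; go to S3.
At S3 the remaining stops are S4 10, S5 12, S2 14, S1 16, S6 20; go to S4.
At S4 the remaining stops are S2 8, S1 11, S6 17, S5 22; go to S2.
At S2 the remaining stops are S6 9, S1 19, S5 25; go to S6.
At S6 the remaining stops are S5 16, S1 28; go to S5.
At S5 the remaining stops are S1 26; go to S1.
Return S1→Hub: 25.
Total = 9 + 10 + 8 + 9 + 16 + 26 + 25 = 103.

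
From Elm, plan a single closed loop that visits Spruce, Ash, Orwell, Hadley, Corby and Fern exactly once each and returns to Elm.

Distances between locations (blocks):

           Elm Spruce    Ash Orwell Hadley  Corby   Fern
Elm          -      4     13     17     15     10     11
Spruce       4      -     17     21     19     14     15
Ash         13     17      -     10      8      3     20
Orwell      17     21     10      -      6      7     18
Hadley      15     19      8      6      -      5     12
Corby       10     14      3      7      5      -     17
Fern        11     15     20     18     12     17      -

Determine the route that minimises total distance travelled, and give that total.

60 blocks — the shortest possible round trip.

With 6 stops there are 6!/2 = 360 distinct round trips (a route and its reverse cost the same).
Elm→Spruce→Ash→Orwell→Hadley→Corby→Fern→Elm: 4+17+10+6+5+17+11 = 70
Elm→Spruce→Ash→Orwell→Hadley→Fern→Corby→Elm: 4+17+10+6+12+17+10 = 76
Elm→Spruce→Ash→Orwell→Corby→Hadley→Fern→Elm: 4+17+10+7+5+12+11 = 66
Elm→Spruce→Ash→Orwell→Corby→Fern→Hadley→Elm: 4+17+10+7+17+12+15 = 82
Elm→Spruce→Ash→Orwell→Fern→Hadley→Corby→Elm: 4+17+10+18+12+5+10 = 76
Elm→Spruce→Ash→Orwell→Fern→Corby→Hadley→Elm: 4+17+10+18+17+5+15 = 86
Elm→Spruce→Ash→Hadley→Orwell→Corby→Fern→Elm: 4+17+8+6+7+17+11 = 70
Elm→Spruce→Ash→Hadley→Orwell→Fern→Corby→Elm: 4+17+8+6+18+17+10 = 80
… (352 more)
Elm→Spruce→Ash→Corby→Orwell→Hadley→Fern→Elm: 4+17+3+7+6+12+11 = 60  ← best
The minimum is 60.
One optimal route: Elm → Spruce → Ash → Corby → Orwell → Hadley → Fern → Elm (or its reverse).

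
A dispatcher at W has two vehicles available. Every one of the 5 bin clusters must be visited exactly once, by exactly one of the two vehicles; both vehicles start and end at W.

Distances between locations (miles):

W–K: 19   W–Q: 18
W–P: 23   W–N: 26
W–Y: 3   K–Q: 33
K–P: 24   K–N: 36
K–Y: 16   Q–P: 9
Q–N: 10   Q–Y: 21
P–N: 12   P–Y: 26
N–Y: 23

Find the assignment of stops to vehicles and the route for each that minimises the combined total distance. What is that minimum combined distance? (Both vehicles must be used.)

There are 2^4 − 1 = 15 ways to divide the 5 stops into two non-empty groups. For each, the best each vehicle can do is its own shortest tour through its group:
  {K} + {Q, P, N, Y}: 38 + 65 = 103
  {Q} + {K, P, N, Y}: 36 + 81 = 117
  {K, Q} + {P, N, Y}: 70 + 61 = 131
  {P} + {K, Q, N, Y}: 46 + 83 = 129
  {K, P} + {Q, N, Y}: 66 + 54 = 120
  {Q, P} + {K, N, Y}: 50 + 81 = 131
  … (15 splits in total)
  {K, Q, P, N} + {Y}: 83 + 6 = 89  ← best
Best: vehicle 1 W → K → P → N → Q → W = 83; vehicle 2 W → Y → W = 6; combined 89.

Minimum combined distance: 89 miles.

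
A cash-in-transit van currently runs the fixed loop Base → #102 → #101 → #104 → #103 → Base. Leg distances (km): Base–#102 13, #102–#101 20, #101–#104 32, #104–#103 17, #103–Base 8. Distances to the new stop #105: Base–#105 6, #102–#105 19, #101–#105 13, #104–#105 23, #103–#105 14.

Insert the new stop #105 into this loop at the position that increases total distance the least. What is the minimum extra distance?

Insertion cost between consecutive stops i–j is d(i,#105) + d(#105,j) − d(i,j):
  between Base and #102: 6 + 19 − 13 = 12
  between #102 and #101: 19 + 13 − 20 = 12
  between #101 and #104: 13 + 23 − 32 = 4
  between #104 and #103: 23 + 14 − 17 = 20
  between #103 and Base: 14 + 6 − 8 = 12
Cheapest insertion is between #101 and #104, adding 4.
New total = 90 + 4 = 94.

+4 km — insert #105 between #101 and #104.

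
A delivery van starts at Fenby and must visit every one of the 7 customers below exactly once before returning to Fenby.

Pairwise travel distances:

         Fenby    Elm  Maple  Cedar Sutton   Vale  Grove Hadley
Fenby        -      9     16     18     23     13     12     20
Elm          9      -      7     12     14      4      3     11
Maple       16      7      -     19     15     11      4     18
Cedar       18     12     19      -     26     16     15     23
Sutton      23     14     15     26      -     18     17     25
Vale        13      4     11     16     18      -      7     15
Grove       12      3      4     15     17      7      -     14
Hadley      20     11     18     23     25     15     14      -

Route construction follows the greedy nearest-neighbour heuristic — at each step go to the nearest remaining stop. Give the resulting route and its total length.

At Fenby the remaining stops are Elm 9, Grove 12, Vale 13, Maple 16, Cedar 18, Hadley 20, Sutton 23; go to Elm.
At Elm the remaining stops are Grove 3, Vale 4, Maple 7, Hadley 11, Cedar 12, Sutton 14; go to Grove.
At Grove the remaining stops are Maple 4, Vale 7, Hadley 14, Cedar 15, Sutton 17; go to Maple.
At Maple the remaining stops are Vale 11, Sutton 15, Hadley 18, Cedar 19; go to Vale.
At Vale the remaining stops are Hadley 15, Cedar 16, Sutton 18; go to Hadley.
At Hadley the remaining stops are Cedar 23, Sutton 25; go to Cedar.
At Cedar the remaining stops are Sutton 26; go to Sutton.
Return Sutton→Fenby: 23.
Total = 9 + 3 + 4 + 11 + 15 + 23 + 26 + 23 = 114.

114 along Fenby → Elm → Grove → Maple → Vale → Hadley → Cedar → Sutton → Fenby.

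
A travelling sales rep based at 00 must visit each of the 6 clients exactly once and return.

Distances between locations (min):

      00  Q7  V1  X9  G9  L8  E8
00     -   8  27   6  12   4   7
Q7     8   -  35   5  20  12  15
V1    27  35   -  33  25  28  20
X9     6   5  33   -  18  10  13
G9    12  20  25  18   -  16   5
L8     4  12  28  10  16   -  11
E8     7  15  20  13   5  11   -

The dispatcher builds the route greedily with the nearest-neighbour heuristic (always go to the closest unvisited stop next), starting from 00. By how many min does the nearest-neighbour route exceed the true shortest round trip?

From 00: L8=4, X9=6, E8=7, Q7=8, G9=12, V1=27 → choose L8 (4).
From L8: X9=10, E8=11, Q7=12, G9=16, V1=28 → choose X9 (10).
From X9: Q7=5, E8=13, G9=18, V1=33 → choose Q7 (5).
From Q7: E8=15, G9=20, V1=35 → choose E8 (15).
From E8: G9=5, V1=20 → choose G9 (5).
From G9: V1=25 → choose V1 (25).
NN route 00 → L8 → X9 → Q7 → E8 → G9 → V1 → 00 costs 91.
Optimal: 00 → Q7 → X9 → G9 → E8 → V1 → L8 → 00 costs 88 (by enumerating all 360 distinct tours).
Excess = 91 − 88 = 3.

The nearest-neighbour route is 3 min longer than optimal.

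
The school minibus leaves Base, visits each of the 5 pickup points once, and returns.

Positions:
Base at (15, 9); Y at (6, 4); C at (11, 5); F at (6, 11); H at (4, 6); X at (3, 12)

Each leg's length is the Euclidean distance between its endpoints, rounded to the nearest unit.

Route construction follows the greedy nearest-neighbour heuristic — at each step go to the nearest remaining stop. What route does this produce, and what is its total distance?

Base → [C:6 / F:9 / Y:10 / H:11 / X:12] → C (6)
C → [Y:5 / H:7 / F:8 / X:11] → Y (5)
Y → [H:3 / F:7 / X:9] → H (3)
H → [F:5 / X:6] → F (5)
F → [X:3] → X (3)
Return X→Base: 12.
Total = 6 + 5 + 3 + 5 + 3 + 12 = 34.

Nearest-neighbour total = 34; route Base → C → Y → H → F → X → Base.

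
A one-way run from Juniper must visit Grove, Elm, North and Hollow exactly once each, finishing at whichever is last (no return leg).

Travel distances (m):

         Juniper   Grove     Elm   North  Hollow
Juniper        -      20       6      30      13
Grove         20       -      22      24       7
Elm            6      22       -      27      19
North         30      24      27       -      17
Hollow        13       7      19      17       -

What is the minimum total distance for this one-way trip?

There are 4! = 24 possible orderings.
Juniper - Grove - Elm - North - Hollow: 20+22+27+17 = 86
Juniper - Grove - Elm - Hollow - North: 20+22+19+17 = 78
Juniper - Grove - North - Elm - Hollow: 20+24+27+19 = 90
Juniper - Grove - North - Hollow - Elm: 20+24+17+19 = 80
Juniper - Grove - Hollow - Elm - North: 20+7+19+27 = 73
Juniper - Grove - Hollow - North - Elm: 20+7+17+27 = 71
Juniper - Elm - Grove - North - Hollow: 6+22+24+17 = 69
Juniper - Elm - Grove - Hollow - North: 6+22+7+17 = 52
Juniper - Elm - North - Grove - Hollow: 6+27+24+7 = 64
Juniper - Elm - North - Hollow - Grove: 6+27+17+7 = 57
Juniper - Elm - Hollow - Grove - North: 6+19+7+24 = 56
Juniper - Elm - Hollow - North - Grove: 6+19+17+24 = 66
Juniper - North - Grove - Elm - Hollow: 30+24+22+19 = 95
Juniper - North - Grove - Hollow - Elm: 30+24+7+19 = 80
… (10 more)
The minimum is 52.
One shortest path: Juniper → Elm → Grove → Hollow → North.

52 m — the minimum one-way total.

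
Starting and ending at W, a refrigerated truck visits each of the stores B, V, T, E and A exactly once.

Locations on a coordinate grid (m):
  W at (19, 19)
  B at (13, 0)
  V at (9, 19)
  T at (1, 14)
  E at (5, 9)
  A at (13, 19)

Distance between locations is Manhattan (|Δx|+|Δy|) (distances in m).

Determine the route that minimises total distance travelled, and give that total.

Shortest round trip = 74 m.

W→B→V→T→E→A→W: 25+23+13+9+18+6 = 94
W→B→V→T→A→E→W: 25+23+13+17+18+24 = 120
W→B→V→E→T→A→W: 25+23+14+9+17+6 = 94
W→B→V→E→A→T→W: 25+23+14+18+17+23 = 120
W→B→V→A→T→E→W: 25+23+4+17+9+24 = 102
W→B→V→A→E→T→W: 25+23+4+18+9+23 = 102
W→B→T→V→E→A→W: 25+26+13+14+18+6 = 102
W→B→T→V→A→E→W: 25+26+13+4+18+24 = 110
W→B→T→E→V→A→W: 25+26+9+14+4+6 = 84
W→B→T→E→A→V→W: 25+26+9+18+4+10 = 92
W→B→T→A→V→E→W: 25+26+17+4+14+24 = 110
W→B→T→A→E→V→W: 25+26+17+18+14+10 = 110
W→B→E→V→T→A→W: 25+17+14+13+17+6 = 92
W→B→E→V→A→T→W: 25+17+14+4+17+23 = 100
… (46 more)
W→B→E→T→V→A→W: 25+17+9+13+4+6 = 74  ← best
The minimum is 74.
One optimal route: W → B → E → T → V → A → W (or its reverse).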